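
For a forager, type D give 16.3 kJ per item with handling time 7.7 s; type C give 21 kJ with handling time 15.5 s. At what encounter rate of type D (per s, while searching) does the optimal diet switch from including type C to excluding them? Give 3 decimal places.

Drop type C once their profitability E₂/h₂ falls below the rate achievable on type D alone: E₂/h₂ = λE₁/(1 + λh₁).
Solve for λ: λE₁h₂ = E₂(1 + λh₁) → λ(E₁h₂ − E₂h₁) = E₂ → λ = E₂/(E₁h₂ − E₂h₁).
λ = 21/(16.3×15.5 − 21×7.7) = 21/90.95 = 0.2309 per s.

0.231 per s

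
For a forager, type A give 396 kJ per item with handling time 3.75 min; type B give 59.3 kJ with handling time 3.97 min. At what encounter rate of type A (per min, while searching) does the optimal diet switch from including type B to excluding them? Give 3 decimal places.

Drop type B once their profitability E₂/h₂ falls below the rate achievable on type A alone: E₂/h₂ = λE₁/(1 + λh₁).
Solve for λ: λE₁h₂ = E₂(1 + λh₁) → λ(E₁h₂ − E₂h₁) = E₂ → λ = E₂/(E₁h₂ − E₂h₁).
λ = 59.3/(396×3.97 − 59.3×3.75) = 59.3/1350 = 0.04393 per min.

0.044 per min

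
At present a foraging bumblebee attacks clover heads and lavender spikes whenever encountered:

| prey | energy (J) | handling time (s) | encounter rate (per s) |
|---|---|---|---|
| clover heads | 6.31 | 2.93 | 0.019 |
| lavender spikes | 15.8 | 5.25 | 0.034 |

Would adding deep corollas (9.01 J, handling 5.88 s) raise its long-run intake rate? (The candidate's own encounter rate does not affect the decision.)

On clover heads and lavender spikes alone, R = ΣλE/(1+Σλh) = 0.6571/1.234 = 0.5324 J/s.
Profitability of deep corollas: 9.01/5.88 = 1.532 J/s.
Since 1.532 > R, including deep corollas increases the long-run rate.

Yes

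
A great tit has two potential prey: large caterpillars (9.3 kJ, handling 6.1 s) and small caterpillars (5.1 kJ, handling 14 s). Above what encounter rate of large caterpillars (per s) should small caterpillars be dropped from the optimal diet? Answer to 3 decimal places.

0.051 per s

Drop small caterpillars once their profitability E₂/h₂ falls below the rate achievable on large caterpillars alone: E₂/h₂ = λE₁/(1 + λh₁).
Solve for λ: λE₁h₂ = E₂(1 + λh₁) → λ(E₁h₂ − E₂h₁) = E₂ → λ = E₂/(E₁h₂ − E₂h₁).
λ = 5.1/(9.3×14 − 5.1×6.1) = 5.1/99.09 = 0.05147 per s.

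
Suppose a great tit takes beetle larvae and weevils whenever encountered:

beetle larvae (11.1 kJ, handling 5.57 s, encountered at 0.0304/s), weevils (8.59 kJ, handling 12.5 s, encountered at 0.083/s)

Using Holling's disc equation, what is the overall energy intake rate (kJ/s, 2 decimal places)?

R = Σλ_iE_i / (1 + Σλ_ih_i)
Numerator: 0.0304×11.1 + 0.083×8.59 = 1.05
Denominator: 1 + 0.0304×5.57 + 0.083×12.5 = 2.207
R = 1.05/2.207 = 0.476 kJ/s

0.48 kJ/s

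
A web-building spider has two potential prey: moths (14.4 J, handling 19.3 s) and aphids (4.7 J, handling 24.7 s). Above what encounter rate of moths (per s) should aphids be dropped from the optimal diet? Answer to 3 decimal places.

0.018 per s

At the threshold, the rate on moths alone equals the profitability of aphids: λ·14.4/(1 + λ·19.3) = 4.7/24.7 = 0.1903.
Rearranging, λ(14.4 − 0.1903×19.3) = 0.1903, so λ = 0.1903/10.73 = 0.01774 per s.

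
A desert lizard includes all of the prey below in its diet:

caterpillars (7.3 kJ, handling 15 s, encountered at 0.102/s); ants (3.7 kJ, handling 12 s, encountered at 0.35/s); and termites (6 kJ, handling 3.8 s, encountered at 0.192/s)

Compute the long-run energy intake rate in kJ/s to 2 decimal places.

0.43 kJ/s

Energy encountered per unit search time: 0.102×7.3 + 0.35×3.7 + 0.192×6 = 3.192 kJ/s.
Handling time per unit search time: 0.102×15 + 0.35×12 + 0.192×3.8 = 6.46.
Rate = 3.192/(1 + 6.46) = 0.4279 kJ/s.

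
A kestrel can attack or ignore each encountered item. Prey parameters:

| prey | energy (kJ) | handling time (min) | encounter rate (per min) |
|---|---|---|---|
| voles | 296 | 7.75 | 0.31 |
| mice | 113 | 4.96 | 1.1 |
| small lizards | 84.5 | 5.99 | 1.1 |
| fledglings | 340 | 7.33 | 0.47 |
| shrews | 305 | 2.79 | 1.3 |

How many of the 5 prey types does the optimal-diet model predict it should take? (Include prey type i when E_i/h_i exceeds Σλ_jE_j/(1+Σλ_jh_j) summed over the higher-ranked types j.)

Profitabilities (E/h, kJ/min): shrews 109, fledglings 46.4, voles 38.2, mice 22.8, small lizards 14.1. Add prey in this order while the next type's profitability exceeds the intake rate on those already taken.
Rate on top 1: 85.69. fledglings: 46.4 < 85.69 → exclude; stop.
Optimal diet: shrews — 1 of 5 types.

1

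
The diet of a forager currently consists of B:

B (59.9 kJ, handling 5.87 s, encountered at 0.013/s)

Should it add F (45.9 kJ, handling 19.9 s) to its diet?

Yes

Current rate: (0.013×59.9)/(1 + 0.013×5.87) = 0.7235 kJ/s.
Profitability of F: 45.9/19.9 = 2.307 kJ/s.
Since 2.307 > R, including F increases the long-run rate.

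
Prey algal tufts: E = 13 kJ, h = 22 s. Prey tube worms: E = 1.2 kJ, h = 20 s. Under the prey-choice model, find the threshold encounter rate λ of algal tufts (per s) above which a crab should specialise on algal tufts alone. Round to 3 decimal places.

Drop tube worms once their profitability E₂/h₂ falls below the rate achievable on algal tufts alone: E₂/h₂ = λE₁/(1 + λh₁).
Solve for λ: λE₁h₂ = E₂(1 + λh₁) → λ(E₁h₂ − E₂h₁) = E₂ → λ = E₂/(E₁h₂ − E₂h₁).
λ = 1.2/(13×20 − 1.2×22) = 1.2/233.6 = 0.005137 per s.

0.005 per s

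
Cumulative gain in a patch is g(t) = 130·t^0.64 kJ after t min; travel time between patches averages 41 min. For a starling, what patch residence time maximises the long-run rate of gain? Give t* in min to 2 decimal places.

72.89 min

Optimal t* satisfies g'(t*) = g(t*)/(T + t*).
g'(t) = 0.64·130·t^-0.36. Setting 0.64·130·t^-0.36 = 130·t^0.64/(41+t) gives 0.64(41+t) = t, so 0.36·t = 0.64×41.
t* = 0.64×41/0.36 = 72.89 min.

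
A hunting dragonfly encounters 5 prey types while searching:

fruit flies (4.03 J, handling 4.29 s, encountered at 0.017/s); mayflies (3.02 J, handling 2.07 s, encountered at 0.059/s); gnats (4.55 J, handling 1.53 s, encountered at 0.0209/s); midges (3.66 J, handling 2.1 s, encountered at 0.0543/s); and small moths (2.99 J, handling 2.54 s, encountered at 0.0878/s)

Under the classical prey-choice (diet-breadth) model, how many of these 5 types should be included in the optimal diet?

5

E/h in descending order: gnats 2.97, midges 1.74, mayflies 1.46, small moths 1.18, fruit flies 0.939 J/s. The optimal diet is the largest prefix of this list for which every included type satisfies E_i/h_i > R on the types above it.
Rate on top 1: 0.09215. midges: 1.74 > 0.09215 → include.
Rate on top 2: 0.2564. mayflies: 1.46 > 0.2564 → include.
Rate on top 3: 0.3722. small moths: 1.18 > 0.3722 → include.
Rate on top 4: 0.4926. fruit flies: 0.939 > 0.4926 → include.
Optimal diet: gnats, midges, mayflies, small moths, fruit flies — 5 of 5 types.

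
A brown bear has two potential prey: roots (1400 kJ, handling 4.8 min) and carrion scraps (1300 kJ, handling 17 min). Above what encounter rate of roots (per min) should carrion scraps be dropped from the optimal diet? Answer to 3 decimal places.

0.074 per min

At the threshold, the rate on roots alone equals the profitability of carrion scraps: λ·1400/(1 + λ·4.8) = 1300/17 = 76.47.
Rearranging, λ(1400 − 76.47×4.8) = 76.47, so λ = 76.47/1033 = 0.07403 per min.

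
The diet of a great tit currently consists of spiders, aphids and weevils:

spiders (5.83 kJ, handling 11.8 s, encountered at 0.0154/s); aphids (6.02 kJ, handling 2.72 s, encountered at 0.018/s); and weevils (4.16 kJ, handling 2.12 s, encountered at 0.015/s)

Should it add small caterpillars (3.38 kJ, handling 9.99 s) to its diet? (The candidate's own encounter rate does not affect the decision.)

Intake rate on the current diet: R = (0.0154×5.83 + 0.018×6.02 + 0.015×4.16) / (1 + 0.0154×11.8 + 0.018×2.72 + 0.015×2.12) = 0.2605/1.262 = 0.2064 kJ/s.
small caterpillars: E/h = 3.38/9.99 = 0.3383 kJ/s.
Since 0.3383 > R, including small caterpillars increases the long-run rate.

Yes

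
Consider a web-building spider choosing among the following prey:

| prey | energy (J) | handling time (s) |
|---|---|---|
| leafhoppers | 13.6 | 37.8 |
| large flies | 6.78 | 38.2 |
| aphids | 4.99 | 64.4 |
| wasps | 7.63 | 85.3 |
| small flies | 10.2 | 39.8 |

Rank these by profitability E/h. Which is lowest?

aphids

In descending order of E/h:
leafhoppers: 13.6/37.8 = 0.36 J/s
small flies: 10.2/39.8 = 0.256 J/s
large flies: 6.78/38.2 = 0.177 J/s
wasps: 7.63/85.3 = 0.0894 J/s
aphids: 4.99/64.4 = 0.0775 J/s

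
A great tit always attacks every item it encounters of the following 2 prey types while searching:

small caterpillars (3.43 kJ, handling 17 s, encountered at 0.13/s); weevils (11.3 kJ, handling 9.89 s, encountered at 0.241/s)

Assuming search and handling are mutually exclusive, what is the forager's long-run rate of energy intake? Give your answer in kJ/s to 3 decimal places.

0.567 kJ/s

Energy encountered per unit search time: 0.13×3.43 + 0.241×11.3 = 3.169 kJ/s.
Handling time per unit search time: 0.13×17 + 0.241×9.89 = 4.593.
Rate = 3.169/(1 + 4.593) = 0.5666 kJ/s.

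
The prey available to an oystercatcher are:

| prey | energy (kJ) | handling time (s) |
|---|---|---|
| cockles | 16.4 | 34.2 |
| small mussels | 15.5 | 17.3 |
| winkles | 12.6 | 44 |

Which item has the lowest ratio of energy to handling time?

winkles

In descending order of E/h:
small mussels: 15.5/17.3 = 0.896 kJ/s
cockles: 16.4/34.2 = 0.48 kJ/s
winkles: 12.6/44 = 0.286 kJ/s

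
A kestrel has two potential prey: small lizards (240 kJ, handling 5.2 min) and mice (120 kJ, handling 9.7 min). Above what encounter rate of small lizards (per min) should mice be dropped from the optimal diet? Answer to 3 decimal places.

Drop mice once their profitability E₂/h₂ falls below the rate achievable on small lizards alone: E₂/h₂ = λE₁/(1 + λh₁).
Solve for λ: λE₁h₂ = E₂(1 + λh₁) → λ(E₁h₂ − E₂h₁) = E₂ → λ = E₂/(E₁h₂ − E₂h₁).
λ = 120/(240×9.7 − 120×5.2) = 120/1704 = 0.07042 per min.

0.070 per min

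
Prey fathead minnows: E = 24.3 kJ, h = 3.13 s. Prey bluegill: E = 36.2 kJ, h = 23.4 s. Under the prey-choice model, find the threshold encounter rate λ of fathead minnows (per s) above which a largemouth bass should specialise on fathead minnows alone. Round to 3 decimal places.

At the threshold, the rate on fathead minnows alone equals the profitability of bluegill: λ·24.3/(1 + λ·3.13) = 36.2/23.4 = 1.547.
Rearranging, λ(24.3 − 1.547×3.13) = 1.547, so λ = 1.547/19.46 = 0.07951 per s.

0.080 per s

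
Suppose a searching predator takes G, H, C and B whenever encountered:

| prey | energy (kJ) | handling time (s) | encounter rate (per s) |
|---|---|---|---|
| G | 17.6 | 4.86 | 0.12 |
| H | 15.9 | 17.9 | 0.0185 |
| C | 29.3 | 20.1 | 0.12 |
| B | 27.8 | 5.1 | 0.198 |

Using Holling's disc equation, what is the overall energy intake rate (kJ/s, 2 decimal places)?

Energy encountered per unit search time: 0.12×17.6 + 0.0185×15.9 + 0.12×29.3 + 0.198×27.8 = 11.43 kJ/s.
Handling time per unit search time: 0.12×4.86 + 0.0185×17.9 + 0.12×20.1 + 0.198×5.1 = 4.336.
Rate = 11.43/(1 + 4.336) = 2.141 kJ/s.

2.14 kJ/s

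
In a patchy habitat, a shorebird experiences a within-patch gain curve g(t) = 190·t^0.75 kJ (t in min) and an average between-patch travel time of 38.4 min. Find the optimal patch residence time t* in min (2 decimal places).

115.20 min

Maximise g(t)/(T+t): set derivative to zero → g'(t)(T+t) = g(t).
g'(t) = 0.75·190·t^-0.25. Setting 0.75·190·t^-0.25 = 190·t^0.75/(38.4+t) gives 0.75(38.4+t) = t, so 0.25·t = 0.75×38.4.
t* = 0.75×38.4/0.25 = 115.2 min.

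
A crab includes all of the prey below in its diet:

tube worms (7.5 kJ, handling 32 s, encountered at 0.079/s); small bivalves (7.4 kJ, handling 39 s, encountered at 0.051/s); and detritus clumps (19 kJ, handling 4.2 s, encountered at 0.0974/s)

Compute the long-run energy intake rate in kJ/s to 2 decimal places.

0.48 kJ/s

R = (0.079×7.5 + 0.051×7.4 + 0.0974×19) / (1 + 0.079×32 + 0.051×39 + 0.0974×4.2) = 2.821/5.926 = 0.4759 kJ/s.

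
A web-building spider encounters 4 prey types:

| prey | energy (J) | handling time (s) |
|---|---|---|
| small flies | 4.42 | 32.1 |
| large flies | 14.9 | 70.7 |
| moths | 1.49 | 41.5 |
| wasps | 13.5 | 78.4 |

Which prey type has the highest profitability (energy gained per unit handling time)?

large flies

Profitability E/h (J/s): small flies = 4.42/32.1 = 0.138, large flies = 14.9/70.7 = 0.211, moths = 1.49/41.5 = 0.0359, wasps = 13.5/78.4 = 0.172.
Ranked: large flies > wasps > small flies > moths.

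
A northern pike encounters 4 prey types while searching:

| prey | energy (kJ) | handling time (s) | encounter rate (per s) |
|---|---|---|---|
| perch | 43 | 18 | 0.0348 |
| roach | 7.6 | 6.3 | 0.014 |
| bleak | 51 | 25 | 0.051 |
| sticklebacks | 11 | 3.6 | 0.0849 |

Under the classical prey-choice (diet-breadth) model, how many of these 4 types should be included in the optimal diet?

E/h in descending order: sticklebacks 3.06, perch 2.39, bleak 2.04, roach 1.21 kJ/s. The optimal diet is the largest prefix of this list for which every included type satisfies E_i/h_i > R on the types above it.
Rate on top 1: 0.7153. perch: 2.39 > 0.7153 → include.
Rate on top 2: 1.258. bleak: 2.04 > 1.258 → include.
Rate on top 3: 1.569. roach: 1.21 < 1.569 → exclude; stop.
Optimal diet: sticklebacks, perch, bleak — 3 of 4 types.

3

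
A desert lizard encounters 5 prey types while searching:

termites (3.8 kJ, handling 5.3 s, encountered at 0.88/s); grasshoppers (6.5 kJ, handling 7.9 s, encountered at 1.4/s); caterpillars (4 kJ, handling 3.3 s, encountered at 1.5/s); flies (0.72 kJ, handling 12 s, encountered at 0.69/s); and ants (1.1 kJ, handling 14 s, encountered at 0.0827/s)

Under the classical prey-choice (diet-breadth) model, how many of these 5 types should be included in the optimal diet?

1

E/h in descending order: caterpillars 1.21, grasshoppers 0.823, termites 0.717, ants 0.0786, flies 0.06 kJ/s. The optimal diet is the largest prefix of this list for which every included type satisfies E_i/h_i > R on the types above it.
Rate on top 1: 1.008. grasshoppers: 0.823 < 1.008 → exclude; stop.
Optimal diet: caterpillars — 1 of 5 types.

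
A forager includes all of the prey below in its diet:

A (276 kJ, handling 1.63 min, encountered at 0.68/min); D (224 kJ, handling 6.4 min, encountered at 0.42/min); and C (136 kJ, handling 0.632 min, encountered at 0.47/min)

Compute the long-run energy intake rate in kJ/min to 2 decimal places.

R = Σλ_iE_i / (1 + Σλ_ih_i)
Numerator: 0.68×276 + 0.42×224 + 0.47×136 = 345.7
Denominator: 1 + 0.68×1.63 + 0.42×6.4 + 0.47×0.632 = 5.093
R = 345.7/5.093 = 67.87 kJ/min

67.87 kJ/min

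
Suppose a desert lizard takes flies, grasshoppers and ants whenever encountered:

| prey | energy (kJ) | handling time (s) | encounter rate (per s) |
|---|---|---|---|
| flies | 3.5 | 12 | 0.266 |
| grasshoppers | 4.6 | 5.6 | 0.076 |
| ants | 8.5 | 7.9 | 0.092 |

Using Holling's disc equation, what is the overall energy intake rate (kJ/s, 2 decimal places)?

0.39 kJ/s

R = (0.266×3.5 + 0.076×4.6 + 0.092×8.5) / (1 + 0.266×12 + 0.076×5.6 + 0.092×7.9) = 2.063/5.344 = 0.3859 kJ/s.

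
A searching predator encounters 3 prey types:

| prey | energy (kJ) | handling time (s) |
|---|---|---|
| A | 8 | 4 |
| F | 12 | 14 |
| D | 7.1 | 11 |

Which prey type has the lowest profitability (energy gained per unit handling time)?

Profitability E/h (kJ/s): A = 8/4 = 2, F = 12/14 = 0.857, D = 7.1/11 = 0.645.
Ranked: A > F > D.

D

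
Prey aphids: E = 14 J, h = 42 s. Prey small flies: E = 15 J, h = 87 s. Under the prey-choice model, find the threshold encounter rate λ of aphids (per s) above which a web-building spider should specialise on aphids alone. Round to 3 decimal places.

0.026 per s

At the threshold, the rate on aphids alone equals the profitability of small flies: λ·14/(1 + λ·42) = 15/87 = 0.1724.
Rearranging, λ(14 − 0.1724×42) = 0.1724, so λ = 0.1724/6.759 = 0.02551 per s.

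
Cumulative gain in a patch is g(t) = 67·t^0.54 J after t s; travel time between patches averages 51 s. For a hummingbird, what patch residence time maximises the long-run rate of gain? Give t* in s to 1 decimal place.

59.9 s

Maximise g(t)/(T+t): set derivative to zero → g'(t)(T+t) = g(t).
g'(t) = 0.54·67·t^-0.46. Setting 0.54·67·t^-0.46 = 67·t^0.54/(51+t) gives 0.54(51+t) = t, so 0.46·t = 0.54×51.
t* = 0.54×51/0.46 = 59.87 s.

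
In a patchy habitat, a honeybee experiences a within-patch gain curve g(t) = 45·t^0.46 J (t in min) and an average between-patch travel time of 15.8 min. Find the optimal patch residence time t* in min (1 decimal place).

13.5 min

Optimal t* satisfies g'(t*) = g(t*)/(T + t*).
g'(t) = 0.46·45·t^-0.54. Setting 0.46·45·t^-0.54 = 45·t^0.46/(15.8+t) gives 0.46(15.8+t) = t, so 0.54·t = 0.46×15.8.
t* = 0.46×15.8/0.54 = 13.46 min.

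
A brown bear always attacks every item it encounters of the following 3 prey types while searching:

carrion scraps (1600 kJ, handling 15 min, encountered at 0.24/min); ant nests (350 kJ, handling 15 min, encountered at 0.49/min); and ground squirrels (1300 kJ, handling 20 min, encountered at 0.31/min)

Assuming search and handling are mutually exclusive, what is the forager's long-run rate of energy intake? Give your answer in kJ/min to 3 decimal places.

52.810 kJ/min

Energy encountered per unit search time: 0.24×1600 + 0.49×350 + 0.31×1300 = 958.5 kJ/min.
Handling time per unit search time: 0.24×15 + 0.49×15 + 0.31×20 = 17.15.
Rate = 958.5/(1 + 17.15) = 52.81 kJ/min.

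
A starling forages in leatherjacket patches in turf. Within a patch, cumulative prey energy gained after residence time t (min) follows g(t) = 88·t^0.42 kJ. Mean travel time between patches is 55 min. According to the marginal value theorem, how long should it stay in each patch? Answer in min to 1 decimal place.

39.8 min

By the marginal value theorem, leave when the instantaneous gain rate g'(t) equals the habitat-wide average g(t)/(T + t).
g'(t) = 0.42·88·t^-0.58. Setting 0.42·88·t^-0.58 = 88·t^0.42/(55+t) gives 0.42(55+t) = t, so 0.58·t = 0.42×55.
t* = 0.42×55/0.58 = 39.83 min.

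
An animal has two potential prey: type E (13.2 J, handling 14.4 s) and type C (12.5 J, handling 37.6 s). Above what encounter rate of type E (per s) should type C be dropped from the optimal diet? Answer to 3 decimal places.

0.040 per s

The zero-one rule: include type C iff E₂/h₂ > λE₁/(1+λh₁). Equality gives the switch point.
λE₁h₂ = E₂ + λE₂h₁ ⇒ λ = E₂/(E₁h₂ − E₂h₁) = 12.5/(496.3 − 180) = 0.03952 per s.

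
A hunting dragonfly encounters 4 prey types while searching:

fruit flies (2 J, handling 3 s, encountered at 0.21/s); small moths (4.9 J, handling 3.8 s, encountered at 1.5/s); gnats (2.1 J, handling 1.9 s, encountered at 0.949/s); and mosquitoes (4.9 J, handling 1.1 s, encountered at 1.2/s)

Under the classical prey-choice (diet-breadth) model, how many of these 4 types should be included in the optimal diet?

1

E/h in descending order: mosquitoes 4.45, small moths 1.29, gnats 1.11, fruit flies 0.667 J/s. The optimal diet is the largest prefix of this list for which every included type satisfies E_i/h_i > R on the types above it.
Rate on top 1: 2.534. small moths: 1.29 < 2.534 → exclude; stop.
Optimal diet: mosquitoes — 1 of 4 types.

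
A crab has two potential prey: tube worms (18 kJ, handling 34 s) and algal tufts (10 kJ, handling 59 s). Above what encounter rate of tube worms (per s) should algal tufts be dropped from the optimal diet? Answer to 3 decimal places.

0.014 per s

At the threshold, the rate on tube worms alone equals the profitability of algal tufts: λ·18/(1 + λ·34) = 10/59 = 0.1695.
Rearranging, λ(18 − 0.1695×34) = 0.1695, so λ = 0.1695/12.24 = 0.01385 per s.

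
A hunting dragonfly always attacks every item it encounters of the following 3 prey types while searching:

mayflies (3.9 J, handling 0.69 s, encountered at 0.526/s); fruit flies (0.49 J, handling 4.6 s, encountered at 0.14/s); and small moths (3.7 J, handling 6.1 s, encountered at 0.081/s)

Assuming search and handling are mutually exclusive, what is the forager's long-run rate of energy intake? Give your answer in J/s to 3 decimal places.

0.967 J/s

Energy encountered per unit search time: 0.526×3.9 + 0.14×0.49 + 0.081×3.7 = 2.42 J/s.
Handling time per unit search time: 0.526×0.69 + 0.14×4.6 + 0.081×6.1 = 1.501.
Rate = 2.42/(1 + 1.501) = 0.9675 J/s.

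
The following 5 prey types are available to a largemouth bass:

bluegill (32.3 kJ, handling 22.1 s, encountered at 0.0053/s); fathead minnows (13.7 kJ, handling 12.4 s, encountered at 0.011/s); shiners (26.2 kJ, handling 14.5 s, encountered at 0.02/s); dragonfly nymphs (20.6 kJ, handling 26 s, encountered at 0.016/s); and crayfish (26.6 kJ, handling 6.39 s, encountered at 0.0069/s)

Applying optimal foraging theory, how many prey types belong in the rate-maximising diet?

5

Rank by E/h (kJ/s): crayfish 4.16, shiners 1.81, bluegill 1.46, fathead minnows 1.1, dragonfly nymphs 0.792. Include each in turn until the next type's E/h falls below the running intake rate.
Rate on top 1: 0.1758. shiners: 1.81 > 0.1758 → include.
Rate on top 2: 0.5304. bluegill: 1.46 > 0.5304 → include.
Rate on top 3: 0.6055. fathead minnows: 1.1 > 0.6055 → include.
Rate on top 4: 0.6484. dragonfly nymphs: 0.792 > 0.6484 → include.
Optimal diet: crayfish, shiners, bluegill, fathead minnows, dragonfly nymphs — 5 of 5 types.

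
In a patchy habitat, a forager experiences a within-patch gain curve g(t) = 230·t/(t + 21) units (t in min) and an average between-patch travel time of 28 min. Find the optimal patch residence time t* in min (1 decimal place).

Optimal t* satisfies g'(t*) = g(t*)/(T + t*).
g'(t) = 230·21/(t + 21)². Setting 230·21/(t+21)² = 230t/[(t+21)(28+t)] gives 21(28+t) = t(t+21), so t² = 21×28 = 588.
t* = √588 = 24.25 min.

24.2 min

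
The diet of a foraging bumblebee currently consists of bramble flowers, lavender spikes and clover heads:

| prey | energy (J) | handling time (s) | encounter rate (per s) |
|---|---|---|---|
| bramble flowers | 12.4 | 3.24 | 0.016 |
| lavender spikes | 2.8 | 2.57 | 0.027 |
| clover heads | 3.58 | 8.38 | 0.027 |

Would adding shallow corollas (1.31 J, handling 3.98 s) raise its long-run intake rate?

Yes

Intake rate on the current diet: R = (0.016×12.4 + 0.027×2.8 + 0.027×3.58) / (1 + 0.016×3.24 + 0.027×2.57 + 0.027×8.38) = 0.3707/1.347 = 0.2751 J/s.
shallow corollas: E/h = 1.31/3.98 = 0.3291 J/s.
0.3291 > 0.2751, so adding shallow corollas raises the average — include it.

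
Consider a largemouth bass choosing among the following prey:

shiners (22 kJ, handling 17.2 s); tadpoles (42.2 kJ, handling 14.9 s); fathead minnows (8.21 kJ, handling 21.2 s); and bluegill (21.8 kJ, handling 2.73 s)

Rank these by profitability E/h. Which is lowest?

Profitability E/h (kJ/s): shiners = 22/17.2 = 1.28, tadpoles = 42.2/14.9 = 2.83, fathead minnows = 8.21/21.2 = 0.387, bluegill = 21.8/2.73 = 7.99.
Ranked: bluegill > tadpoles > shiners > fathead minnows.

fathead minnows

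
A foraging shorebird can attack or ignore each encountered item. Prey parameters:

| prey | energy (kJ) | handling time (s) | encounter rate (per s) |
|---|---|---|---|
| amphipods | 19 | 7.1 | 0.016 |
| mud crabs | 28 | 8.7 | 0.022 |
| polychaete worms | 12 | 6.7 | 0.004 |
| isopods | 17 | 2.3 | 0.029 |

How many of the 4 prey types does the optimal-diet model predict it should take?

E/h in descending order: isopods 7.39, mud crabs 3.22, amphipods 2.68, polychaete worms 1.79 kJ/s. The optimal diet is the largest prefix of this list for which every included type satisfies E_i/h_i > R on the types above it.
Rate on top 1: 0.4622. mud crabs: 3.22 > 0.4622 → include.
Rate on top 2: 0.8815. amphipods: 2.68 > 0.8815 → include.
Rate on top 3: 1.03. polychaete worms: 1.79 > 1.03 → include.
Optimal diet: isopods, mud crabs, amphipods, polychaete worms — 4 of 4 types.

4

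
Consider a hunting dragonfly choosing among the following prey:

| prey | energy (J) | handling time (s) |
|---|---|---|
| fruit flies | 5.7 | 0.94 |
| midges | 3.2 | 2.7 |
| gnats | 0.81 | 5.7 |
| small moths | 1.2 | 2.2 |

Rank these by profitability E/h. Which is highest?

fruit flies

In descending order of E/h:
fruit flies: 5.7/0.94 = 6.06 J/s
midges: 3.2/2.7 = 1.19 J/s
small moths: 1.2/2.2 = 0.545 J/s
gnats: 0.81/5.7 = 0.142 J/s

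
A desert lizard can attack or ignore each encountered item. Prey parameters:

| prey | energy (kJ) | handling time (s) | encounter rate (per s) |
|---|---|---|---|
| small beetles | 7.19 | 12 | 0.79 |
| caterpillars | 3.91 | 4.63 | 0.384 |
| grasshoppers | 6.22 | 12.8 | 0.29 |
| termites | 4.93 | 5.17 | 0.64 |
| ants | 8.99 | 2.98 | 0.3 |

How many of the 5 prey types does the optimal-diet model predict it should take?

1

Rank by E/h (kJ/s): ants 3.02, termites 0.954, caterpillars 0.844, small beetles 0.599, grasshoppers 0.486. Include each in turn until the next type's E/h falls below the running intake rate.
Rate on top 1: 1.424. termites: 0.954 < 1.424 → exclude; stop.
Optimal diet: ants — 1 of 5 types.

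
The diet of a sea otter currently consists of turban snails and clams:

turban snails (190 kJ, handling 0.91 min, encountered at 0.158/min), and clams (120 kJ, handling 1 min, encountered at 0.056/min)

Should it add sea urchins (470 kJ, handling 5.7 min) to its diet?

Yes

Current rate: (0.158×190 + 0.056×120)/(1 + 0.158×0.91 + 0.056×1) = 30.62 kJ/min.
sea urchins: E/h = 470/5.7 = 82.46 kJ/min.
Since 82.46 > R, including sea urchins increases the long-run rate.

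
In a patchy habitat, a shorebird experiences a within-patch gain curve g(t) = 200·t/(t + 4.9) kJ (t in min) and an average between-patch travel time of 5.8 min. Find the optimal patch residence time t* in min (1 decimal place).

Maximise g(t)/(T+t): set derivative to zero → g'(t)(T+t) = g(t).
g'(t) = 200·4.9/(t + 4.9)². Setting 200·4.9/(t+4.9)² = 200t/[(t+4.9)(5.8+t)] gives 4.9(5.8+t) = t(t+4.9), so t² = 4.9×5.8 = 28.42.
t* = √28.42 = 5.331 min.

5.3 min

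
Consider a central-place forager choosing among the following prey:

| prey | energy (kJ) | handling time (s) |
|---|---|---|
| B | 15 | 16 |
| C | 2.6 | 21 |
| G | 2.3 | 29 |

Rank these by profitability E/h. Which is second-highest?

In descending order of E/h:
B: 15/16 = 0.938 kJ/s
C: 2.6/21 = 0.124 kJ/s
G: 2.3/29 = 0.0793 kJ/s

C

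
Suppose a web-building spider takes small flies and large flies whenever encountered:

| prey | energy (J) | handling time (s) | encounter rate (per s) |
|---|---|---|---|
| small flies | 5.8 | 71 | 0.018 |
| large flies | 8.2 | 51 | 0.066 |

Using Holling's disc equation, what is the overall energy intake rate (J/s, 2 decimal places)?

R = (0.018×5.8 + 0.066×8.2) / (1 + 0.018×71 + 0.066×51) = 0.6456/5.644 = 0.1144 J/s.

0.11 J/s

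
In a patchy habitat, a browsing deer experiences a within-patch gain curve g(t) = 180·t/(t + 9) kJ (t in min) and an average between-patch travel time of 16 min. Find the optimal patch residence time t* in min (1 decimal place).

12.0 min

Maximise g(t)/(T+t): set derivative to zero → g'(t)(T+t) = g(t).
g'(t) = 180·9/(t + 9)². Setting 180·9/(t+9)² = 180t/[(t+9)(16+t)] gives 9(16+t) = t(t+9), so t² = 9×16 = 144.
t* = √144 = 12 min.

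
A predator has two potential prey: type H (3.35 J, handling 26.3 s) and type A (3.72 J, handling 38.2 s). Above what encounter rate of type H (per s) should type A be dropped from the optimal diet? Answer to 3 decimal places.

Drop type A once their profitability E₂/h₂ falls below the rate achievable on type H alone: E₂/h₂ = λE₁/(1 + λh₁).
Solve for λ: λE₁h₂ = E₂(1 + λh₁) → λ(E₁h₂ − E₂h₁) = E₂ → λ = E₂/(E₁h₂ − E₂h₁).
λ = 3.72/(3.35×38.2 − 3.72×26.3) = 3.72/30.13 = 0.1234 per s.

0.123 per s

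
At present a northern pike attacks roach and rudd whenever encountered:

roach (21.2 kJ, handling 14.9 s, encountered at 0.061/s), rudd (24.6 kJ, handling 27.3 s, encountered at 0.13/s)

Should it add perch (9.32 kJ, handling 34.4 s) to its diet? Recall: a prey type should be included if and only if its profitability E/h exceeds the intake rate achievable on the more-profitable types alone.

No

Current rate: (0.061×21.2 + 0.13×24.6)/(1 + 0.061×14.9 + 0.13×27.3) = 0.8229 kJ/s.
Profitability of perch: 9.32/34.4 = 0.2709 kJ/s.
0.2709 < 0.8229, so adding perch would lower the average — exclude it.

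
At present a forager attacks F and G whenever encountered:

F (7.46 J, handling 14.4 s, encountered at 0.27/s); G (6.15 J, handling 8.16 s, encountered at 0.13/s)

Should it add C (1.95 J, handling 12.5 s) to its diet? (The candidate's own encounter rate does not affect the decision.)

Intake rate on the current diet: R = (0.27×7.46 + 0.13×6.15) / (1 + 0.27×14.4 + 0.13×8.16) = 2.814/5.949 = 0.473 J/s.
Profitability of C: 1.95/12.5 = 0.156 J/s.
0.156 < 0.473, so adding C would lower the average — exclude it.

No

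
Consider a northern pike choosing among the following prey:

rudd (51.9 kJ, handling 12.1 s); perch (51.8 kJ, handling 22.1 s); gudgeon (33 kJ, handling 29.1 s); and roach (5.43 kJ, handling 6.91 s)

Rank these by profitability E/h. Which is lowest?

Profitability E/h (kJ/s): rudd = 51.9/12.1 = 4.29, perch = 51.8/22.1 = 2.34, gudgeon = 33/29.1 = 1.13, roach = 5.43/6.91 = 0.786.
Ranked: rudd > perch > gudgeon > roach.

roach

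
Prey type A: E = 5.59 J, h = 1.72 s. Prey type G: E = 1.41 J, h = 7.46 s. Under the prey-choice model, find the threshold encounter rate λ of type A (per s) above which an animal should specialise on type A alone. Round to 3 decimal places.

At the threshold, the rate on type A alone equals the profitability of type G: λ·5.59/(1 + λ·1.72) = 1.41/7.46 = 0.189.
Rearranging, λ(5.59 − 0.189×1.72) = 0.189, so λ = 0.189/5.265 = 0.0359 per s.

0.036 per s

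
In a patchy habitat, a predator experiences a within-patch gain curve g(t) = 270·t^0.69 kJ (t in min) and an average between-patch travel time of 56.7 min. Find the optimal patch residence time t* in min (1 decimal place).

126.2 min

By the marginal value theorem, leave when the instantaneous gain rate g'(t) equals the habitat-wide average g(t)/(T + t).
g'(t) = 0.69·270·t^-0.31. Setting 0.69·270·t^-0.31 = 270·t^0.69/(56.7+t) gives 0.69(56.7+t) = t, so 0.31·t = 0.69×56.7.
t* = 0.69×56.7/0.31 = 126.2 min.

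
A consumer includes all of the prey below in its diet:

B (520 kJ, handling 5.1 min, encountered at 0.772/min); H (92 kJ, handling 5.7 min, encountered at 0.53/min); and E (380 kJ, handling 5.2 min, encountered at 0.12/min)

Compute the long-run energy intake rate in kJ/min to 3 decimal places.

R = (0.772×520 + 0.53×92 + 0.12×380) / (1 + 0.772×5.1 + 0.53×5.7 + 0.12×5.2) = 495.8/8.582 = 57.77 kJ/min.

57.771 kJ/min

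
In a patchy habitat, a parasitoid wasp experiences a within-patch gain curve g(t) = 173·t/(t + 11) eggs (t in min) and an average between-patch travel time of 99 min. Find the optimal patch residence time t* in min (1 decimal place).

33.0 min

Maximise g(t)/(T+t): set derivative to zero → g'(t)(T+t) = g(t).
g'(t) = 173·11/(t + 11)². Setting 173·11/(t+11)² = 173t/[(t+11)(99+t)] gives 11(99+t) = t(t+11), so t² = 11×99 = 1089.
t* = √1089 = 33 min.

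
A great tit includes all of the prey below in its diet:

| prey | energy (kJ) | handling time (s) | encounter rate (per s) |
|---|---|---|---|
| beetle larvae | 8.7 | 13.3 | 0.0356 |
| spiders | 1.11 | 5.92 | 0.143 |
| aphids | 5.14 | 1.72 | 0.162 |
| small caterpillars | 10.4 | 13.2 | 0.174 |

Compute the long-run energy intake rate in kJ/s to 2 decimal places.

R = (0.0356×8.7 + 0.143×1.11 + 0.162×5.14 + 0.174×10.4) / (1 + 0.0356×13.3 + 0.143×5.92 + 0.162×1.72 + 0.174×13.2) = 3.111/4.895 = 0.6354 kJ/s.

0.64 kJ/s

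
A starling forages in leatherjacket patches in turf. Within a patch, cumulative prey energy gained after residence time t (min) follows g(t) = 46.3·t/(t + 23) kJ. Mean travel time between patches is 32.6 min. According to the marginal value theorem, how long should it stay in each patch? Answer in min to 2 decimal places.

Maximise g(t)/(T+t): set derivative to zero → g'(t)(T+t) = g(t).
g'(t) = 46.3·23/(t + 23)². Setting 46.3·23/(t+23)² = 46.3t/[(t+23)(32.6+t)] gives 23(32.6+t) = t(t+23), so t² = 23×32.6 = 749.8.
t* = √749.8 = 27.38 min.

27.38 min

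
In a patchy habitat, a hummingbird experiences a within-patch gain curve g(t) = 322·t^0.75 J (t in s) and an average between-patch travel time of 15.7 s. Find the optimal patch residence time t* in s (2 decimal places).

47.10 s

By the marginal value theorem, leave when the instantaneous gain rate g'(t) equals the habitat-wide average g(t)/(T + t).
g'(t) = 0.75·322·t^-0.25. Setting 0.75·322·t^-0.25 = 322·t^0.75/(15.7+t) gives 0.75(15.7+t) = t, so 0.25·t = 0.75×15.7.
t* = 0.75×15.7/0.25 = 47.1 s.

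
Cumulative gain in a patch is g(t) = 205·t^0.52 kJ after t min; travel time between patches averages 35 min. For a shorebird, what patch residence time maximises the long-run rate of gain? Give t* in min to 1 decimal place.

37.9 min

By the marginal value theorem, leave when the instantaneous gain rate g'(t) equals the habitat-wide average g(t)/(T + t).
g'(t) = 0.52·205·t^-0.48. Setting 0.52·205·t^-0.48 = 205·t^0.52/(35+t) gives 0.52(35+t) = t, so 0.48·t = 0.52×35.
t* = 0.52×35/0.48 = 37.92 min.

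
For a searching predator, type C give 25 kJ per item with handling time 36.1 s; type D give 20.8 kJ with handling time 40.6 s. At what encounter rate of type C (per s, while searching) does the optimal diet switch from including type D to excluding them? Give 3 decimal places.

At the threshold, the rate on type C alone equals the profitability of type D: λ·25/(1 + λ·36.1) = 20.8/40.6 = 0.5123.
Rearranging, λ(25 − 0.5123×36.1) = 0.5123, so λ = 0.5123/6.505 = 0.07875 per s.

0.079 per s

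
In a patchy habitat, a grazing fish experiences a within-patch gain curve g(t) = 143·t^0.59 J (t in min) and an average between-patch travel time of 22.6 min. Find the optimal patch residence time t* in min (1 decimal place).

Optimal t* satisfies g'(t*) = g(t*)/(T + t*).
g'(t) = 0.59·143·t^-0.41. Setting 0.59·143·t^-0.41 = 143·t^0.59/(22.6+t) gives 0.59(22.6+t) = t, so 0.41·t = 0.59×22.6.
t* = 0.59×22.6/0.41 = 32.52 min.

32.5 min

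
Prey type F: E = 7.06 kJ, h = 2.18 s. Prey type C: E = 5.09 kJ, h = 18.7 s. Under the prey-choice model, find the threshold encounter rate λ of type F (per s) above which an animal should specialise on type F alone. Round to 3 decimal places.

0.042 per s

The zero-one rule: include type C iff E₂/h₂ > λE₁/(1+λh₁). Equality gives the switch point.
λE₁h₂ = E₂ + λE₂h₁ ⇒ λ = E₂/(E₁h₂ − E₂h₁) = 5.09/(132 − 11.1) = 0.04209 per s.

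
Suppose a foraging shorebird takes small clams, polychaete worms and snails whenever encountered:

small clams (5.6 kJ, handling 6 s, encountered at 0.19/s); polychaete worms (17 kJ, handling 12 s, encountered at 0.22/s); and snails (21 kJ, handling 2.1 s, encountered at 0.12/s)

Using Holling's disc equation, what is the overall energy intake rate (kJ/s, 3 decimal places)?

R = Σλ_iE_i / (1 + Σλ_ih_i)
Numerator: 0.19×5.6 + 0.22×17 + 0.12×21 = 7.324
Denominator: 1 + 0.19×6 + 0.22×12 + 0.12×2.1 = 5.032
R = 7.324/5.032 = 1.455 kJ/s

1.455 kJ/s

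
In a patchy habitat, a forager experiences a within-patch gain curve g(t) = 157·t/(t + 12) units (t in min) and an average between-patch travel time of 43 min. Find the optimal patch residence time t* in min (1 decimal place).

22.7 min

By the marginal value theorem, leave when the instantaneous gain rate g'(t) equals the habitat-wide average g(t)/(T + t).
g'(t) = 157·12/(t + 12)². Setting 157·12/(t+12)² = 157t/[(t+12)(43+t)] gives 12(43+t) = t(t+12), so t² = 12×43 = 516.
t* = √516 = 22.72 min.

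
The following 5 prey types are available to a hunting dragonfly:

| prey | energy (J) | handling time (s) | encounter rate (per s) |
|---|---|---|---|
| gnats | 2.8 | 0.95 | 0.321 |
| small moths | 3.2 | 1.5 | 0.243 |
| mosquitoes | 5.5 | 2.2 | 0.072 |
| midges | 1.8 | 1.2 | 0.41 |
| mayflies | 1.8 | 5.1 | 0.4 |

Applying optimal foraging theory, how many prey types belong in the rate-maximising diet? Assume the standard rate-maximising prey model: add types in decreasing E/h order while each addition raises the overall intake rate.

4

Rank by E/h (J/s): gnats 2.95, mosquitoes 2.5, small moths 2.13, midges 1.5, mayflies 0.353. Include each in turn until the next type's E/h falls below the running intake rate.
Rate on top 1: 0.6888. mosquitoes: 2.5 > 0.6888 → include.
Rate on top 2: 0.8848. small moths: 2.13 > 0.8848 → include.
Rate on top 3: 1.134. midges: 1.5 > 1.134 → include.
Rate on top 4: 1.211. mayflies: 0.353 < 1.211 → exclude; stop.
Optimal diet: gnats, mosquitoes, small moths, midges — 4 of 5 types.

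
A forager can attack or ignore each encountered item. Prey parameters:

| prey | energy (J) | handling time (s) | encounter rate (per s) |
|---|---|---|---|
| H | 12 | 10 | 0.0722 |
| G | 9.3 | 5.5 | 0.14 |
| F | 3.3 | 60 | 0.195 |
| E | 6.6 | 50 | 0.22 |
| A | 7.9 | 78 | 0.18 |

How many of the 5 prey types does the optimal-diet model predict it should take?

2

Profitabilities (E/h, J/s): G 1.69, H 1.2, E 0.132, A 0.101, F 0.055. Add prey in this order while the next type's profitability exceeds the intake rate on those already taken.
Rate on top 1: 0.7356. H: 1.2 > 0.7356 → include.
Rate on top 2: 0.8701. E: 0.132 < 0.8701 → exclude; stop.
Optimal diet: G, H — 2 of 5 types.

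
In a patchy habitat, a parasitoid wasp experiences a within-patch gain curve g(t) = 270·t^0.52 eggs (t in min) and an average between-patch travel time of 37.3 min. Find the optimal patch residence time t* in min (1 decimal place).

Maximise g(t)/(T+t): set derivative to zero → g'(t)(T+t) = g(t).
g'(t) = 0.52·270·t^-0.48. Setting 0.52·270·t^-0.48 = 270·t^0.52/(37.3+t) gives 0.52(37.3+t) = t, so 0.48·t = 0.52×37.3.
t* = 0.52×37.3/0.48 = 40.41 min.

40.4 min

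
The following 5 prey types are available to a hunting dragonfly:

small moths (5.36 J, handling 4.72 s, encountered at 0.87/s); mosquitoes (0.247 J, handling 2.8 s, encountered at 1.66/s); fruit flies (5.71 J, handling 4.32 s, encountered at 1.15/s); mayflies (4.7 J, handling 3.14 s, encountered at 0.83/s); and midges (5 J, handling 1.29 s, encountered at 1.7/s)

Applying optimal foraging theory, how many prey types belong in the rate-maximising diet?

1

E/h in descending order: midges 3.88, mayflies 1.5, fruit flies 1.32, small moths 1.14, mosquitoes 0.0882 J/s. The optimal diet is the largest prefix of this list for which every included type satisfies E_i/h_i > R on the types above it.
Rate on top 1: 2.662. mayflies: 1.5 < 2.662 → exclude; stop.
Optimal diet: midges — 1 of 5 types.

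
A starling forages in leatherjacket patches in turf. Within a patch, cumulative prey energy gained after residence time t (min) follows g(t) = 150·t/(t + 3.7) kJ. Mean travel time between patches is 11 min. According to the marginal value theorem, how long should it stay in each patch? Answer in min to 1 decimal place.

6.4 min

Optimal t* satisfies g'(t*) = g(t*)/(T + t*).
g'(t) = 150·3.7/(t + 3.7)². Setting 150·3.7/(t+3.7)² = 150t/[(t+3.7)(11+t)] gives 3.7(11+t) = t(t+3.7), so t² = 3.7×11 = 40.7.
t* = √40.7 = 6.38 min.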